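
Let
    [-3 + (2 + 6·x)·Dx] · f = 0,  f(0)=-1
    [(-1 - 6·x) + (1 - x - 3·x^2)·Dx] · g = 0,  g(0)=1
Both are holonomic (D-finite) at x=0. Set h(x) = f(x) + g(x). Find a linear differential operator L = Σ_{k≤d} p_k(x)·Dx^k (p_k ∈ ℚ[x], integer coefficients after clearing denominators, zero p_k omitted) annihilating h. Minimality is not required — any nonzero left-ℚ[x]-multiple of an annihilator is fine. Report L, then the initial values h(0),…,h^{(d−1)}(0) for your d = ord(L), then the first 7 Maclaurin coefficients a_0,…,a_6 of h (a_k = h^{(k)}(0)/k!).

L = (57 + 297·x + 567·x^2 + 810·x^3) + (-41 - 246·x - 891·x^2 - 1998·x^3 - 2025·x^4)·Dx + (-2 + 38·x + 186·x^2 - 54·x^3 - 918·x^4 - 810·x^5)·Dx^2  (order 2).
h: a_k = 0, -1/2, 41/8, 85/16, 2837/128, 8539/256, 114637/1024, …
ICs: h(0) = 0, h′(0) = -1/2.

f: a_k = -1, -3/2, 9/8, -27/16, 405/128, -1701/256, 15309/1024, …
g: a_k = 1, 1, 4, 7, 19, 40, 97, …
L₀ := lclm(L_f,L_g); ord L₀ ≤ 1+1.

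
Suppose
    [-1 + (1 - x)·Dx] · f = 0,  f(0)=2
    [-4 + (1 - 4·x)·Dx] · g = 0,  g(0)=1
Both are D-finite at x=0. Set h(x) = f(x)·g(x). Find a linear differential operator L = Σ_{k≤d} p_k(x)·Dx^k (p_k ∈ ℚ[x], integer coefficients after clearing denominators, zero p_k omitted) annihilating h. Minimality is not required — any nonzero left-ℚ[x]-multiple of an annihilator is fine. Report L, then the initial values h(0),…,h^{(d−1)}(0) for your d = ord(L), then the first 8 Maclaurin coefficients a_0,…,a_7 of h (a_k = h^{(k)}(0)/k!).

L = (-5 + 8·x) + (1 - 5·x + 4·x^2)·Dx  (order 1).
h: a_k = 2, 10, 42, 170, 682, 2730, 10922, 43690, …
ICs: h(0) = 2.

f: a_k = 2, 2, 2, 2, 2, 2, 2, 2, …
g: a_k = 1, 4, 16, 64, 256, 1024, 4096, 16384, …
f·g: L₀ = L_f ⊗_s L_g, ord ≤ 1·1.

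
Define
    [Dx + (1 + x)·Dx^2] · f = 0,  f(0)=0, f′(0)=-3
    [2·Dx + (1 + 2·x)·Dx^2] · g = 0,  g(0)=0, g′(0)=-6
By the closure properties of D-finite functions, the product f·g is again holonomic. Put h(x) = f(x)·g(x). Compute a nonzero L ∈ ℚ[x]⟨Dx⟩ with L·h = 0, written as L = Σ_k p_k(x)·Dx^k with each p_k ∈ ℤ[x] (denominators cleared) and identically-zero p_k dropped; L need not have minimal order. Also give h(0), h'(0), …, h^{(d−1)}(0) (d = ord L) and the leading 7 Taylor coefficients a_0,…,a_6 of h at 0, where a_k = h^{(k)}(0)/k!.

f: a_k = 0, -3, 3/2, -1, 3/4, -3/5, 1/2, …
g: a_k = 0, -6, 6, -8, 12, -96/5, 32, …
Sym-product of L_f,L_g gives L₀ (≤ ord 4).
L = (20 + 48·x + 32·x^2)·Dx + (66 + 268·x + 360·x^2 + 160·x^3)·Dx^2 + (32 + 180·x + 372·x^2 + 336·x^3 + 112·x^4)·Dx^3 + (3 + 22·x + 63·x^2 + 88·x^3 + 60·x^4 + 16·x^5)·Dx^4  (order 4).
h: a_k = 0, 0, 18, -27, 39, -117/2, 917/10, …
ICs: h(0) = 0, h′(0) = 0, h′′(0) = 36, h′′′(0) = -162.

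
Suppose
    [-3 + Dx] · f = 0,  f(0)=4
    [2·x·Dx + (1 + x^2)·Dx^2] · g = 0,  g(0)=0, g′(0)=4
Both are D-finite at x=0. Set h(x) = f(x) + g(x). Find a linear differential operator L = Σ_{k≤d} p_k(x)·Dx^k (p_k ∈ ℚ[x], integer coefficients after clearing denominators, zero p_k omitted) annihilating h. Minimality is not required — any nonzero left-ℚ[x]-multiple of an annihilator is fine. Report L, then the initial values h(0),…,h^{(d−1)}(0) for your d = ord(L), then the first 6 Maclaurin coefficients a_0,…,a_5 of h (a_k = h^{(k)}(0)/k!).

L = (6 - 18·x - 18·x^2 - 18·x^3)·Dx + (-11 - 12·x^2 - 9·x^4)·Dx^2 + (3 + 2·x + 6·x^2 + 2·x^3 + 3·x^4)·Dx^3  (order 3).
h: a_k = 4, 16, 18, 50/3, 27/2, 89/10, …
ICs: h(0) = 4, h′(0) = 16, h′′(0) = 36.

f: a_k = 4, 12, 18, 18, 27/2, 81/10, …
g: a_k = 0, 4, 0, -4/3, 0, 4/5, …
h₀=f+g: left-lcm gives L₀, ord ≤ 3.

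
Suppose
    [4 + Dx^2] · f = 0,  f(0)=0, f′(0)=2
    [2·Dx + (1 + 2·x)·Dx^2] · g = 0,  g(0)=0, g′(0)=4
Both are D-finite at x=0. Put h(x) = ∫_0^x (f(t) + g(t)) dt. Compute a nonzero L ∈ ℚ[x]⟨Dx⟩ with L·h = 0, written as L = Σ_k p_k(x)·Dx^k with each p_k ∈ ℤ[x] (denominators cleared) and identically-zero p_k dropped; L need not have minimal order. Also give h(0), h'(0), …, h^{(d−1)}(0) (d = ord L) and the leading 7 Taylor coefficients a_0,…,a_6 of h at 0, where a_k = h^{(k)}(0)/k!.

f: a_k = 0, 2, 0, -4/3, 0, 4/15, 0, …
g: a_k = 0, 4, -4, 16/3, -8, 64/5, -64/3, …
Sum ⇒ L₀ = lclm(L_f,L_g) in ℚ(x)⟨Dx⟩.
∫: right-multiply L₀ by Dx.
L = (56 + 32·x + 32·x^2)·Dx^2 + (12 + 40·x + 48·x^2 + 32·x^3)·Dx^3 + (14 + 8·x + 8·x^2)·Dx^4 + (3 + 10·x + 12·x^2 + 8·x^3)·Dx^5  (order 5).
h: a_k = 0, 0, 3, -4/3, 1, -8/5, 98/45, …
ICs: h(0) = 0, h′(0) = 0, h′′(0) = 6, h′′′(0) = -8, h′′′′(0) = 24.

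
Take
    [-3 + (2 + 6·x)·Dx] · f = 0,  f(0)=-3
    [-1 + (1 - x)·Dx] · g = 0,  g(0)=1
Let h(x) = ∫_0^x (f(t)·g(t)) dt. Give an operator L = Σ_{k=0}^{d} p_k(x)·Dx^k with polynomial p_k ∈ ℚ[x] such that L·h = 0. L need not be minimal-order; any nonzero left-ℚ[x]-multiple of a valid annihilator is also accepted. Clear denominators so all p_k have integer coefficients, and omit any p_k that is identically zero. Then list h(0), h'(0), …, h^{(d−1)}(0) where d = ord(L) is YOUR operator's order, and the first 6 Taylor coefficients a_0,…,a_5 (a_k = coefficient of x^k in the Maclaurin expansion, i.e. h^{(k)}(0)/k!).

f: a_k = -3, -9/2, 27/8, -81/16, 1215/128, -5103/256, …
g: a_k = 1, 1, 1, 1, 1, 1, …
L₀ := L_f ⊗_s L_g (sym. prod.), ord ≤ 1.
h=∫₀ˣh₀: take L = L₀·Dx.
L = (5 + 3·x)·Dx + (-2 - 4·x + 6·x^2)·Dx^2  (order 2).
h: a_k = 0, -3, -15/4, -11/8, -147/64, 39/640, …
ICs: h(0) = 0, h′(0) = -3.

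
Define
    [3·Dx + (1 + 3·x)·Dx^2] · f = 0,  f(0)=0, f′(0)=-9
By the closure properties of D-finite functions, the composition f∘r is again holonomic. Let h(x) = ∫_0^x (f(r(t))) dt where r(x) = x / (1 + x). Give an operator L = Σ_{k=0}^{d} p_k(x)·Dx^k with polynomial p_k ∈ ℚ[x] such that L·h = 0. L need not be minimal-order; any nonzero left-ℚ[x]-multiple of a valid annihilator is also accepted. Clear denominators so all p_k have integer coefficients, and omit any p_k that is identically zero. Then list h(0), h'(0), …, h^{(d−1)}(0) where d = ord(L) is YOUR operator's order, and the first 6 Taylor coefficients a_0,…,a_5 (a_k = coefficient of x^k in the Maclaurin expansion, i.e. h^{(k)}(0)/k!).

L = (5 + 8·x)·Dx^2 + (1 + 5·x + 4·x^2)·Dx^3  (order 3).
h: a_k = 0, 0, -9/2, 15/2, -63/4, 153/4, …
ICs: h(0) = 0, h′(0) = 0, h′′(0) = -9.

f: a_k = 0, -9, 27/2, -27, 243/4, -729/5, …
Change of var in L_f (x↦r) gives L₀.
h=∫h₀ ⇒ L = L₀·Dx.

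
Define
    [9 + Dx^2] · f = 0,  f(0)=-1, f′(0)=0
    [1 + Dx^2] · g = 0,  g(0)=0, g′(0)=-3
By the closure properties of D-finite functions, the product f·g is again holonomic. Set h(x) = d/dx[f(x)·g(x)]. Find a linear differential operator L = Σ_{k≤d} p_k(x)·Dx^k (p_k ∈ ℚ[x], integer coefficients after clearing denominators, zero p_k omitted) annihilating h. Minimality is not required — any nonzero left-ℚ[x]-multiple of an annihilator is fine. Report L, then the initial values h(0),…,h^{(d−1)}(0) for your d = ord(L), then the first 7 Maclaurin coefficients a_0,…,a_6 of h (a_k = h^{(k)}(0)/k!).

f: a_k = -1, 0, 9/2, 0, -27/8, 0, 81/80, …
g: a_k = 0, -3, 0, 1/2, 0, -1/40, 0, …
h₀=f·g: eliminate ⇒ L₀, order ≤ 2·2.
Derive L from L₀ (diff closure).
L = 64 + 20·Dx^2 + Dx^4  (order 4).
h: a_k = 3, 0, -42, 0, 62, 0, -508/15, …
ICs: h(0) = 3, h′(0) = 0, h′′(0) = -84, h′′′(0) = 0.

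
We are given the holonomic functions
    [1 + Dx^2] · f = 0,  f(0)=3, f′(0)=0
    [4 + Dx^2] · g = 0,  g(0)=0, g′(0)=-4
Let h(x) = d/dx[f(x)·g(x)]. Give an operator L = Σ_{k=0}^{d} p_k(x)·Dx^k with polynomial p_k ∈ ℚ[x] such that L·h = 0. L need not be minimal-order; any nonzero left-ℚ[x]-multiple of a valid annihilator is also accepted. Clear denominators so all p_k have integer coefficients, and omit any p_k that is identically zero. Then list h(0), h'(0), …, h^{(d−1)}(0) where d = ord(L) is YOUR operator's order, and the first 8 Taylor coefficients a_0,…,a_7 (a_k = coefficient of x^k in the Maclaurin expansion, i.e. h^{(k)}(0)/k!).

f: a_k = 3, 0, -3/2, 0, 1/8, 0, -1/240, 0, …
g: a_k = 0, -4, 0, 8/3, 0, -8/15, 0, 16/315, …
L₀ := L_f ⊗_s L_g (sym. prod.), ord ≤ 4.
h₀' ⇒ L via d/dx closure of L₀.
L = 9 + 10·Dx^2 + Dx^4  (order 4).
h: a_k = -12, 0, 42, 0, -61/2, 0, 547/60, 0, …
ICs: h(0) = -12, h′(0) = 0, h′′(0) = 84, h′′′(0) = 0.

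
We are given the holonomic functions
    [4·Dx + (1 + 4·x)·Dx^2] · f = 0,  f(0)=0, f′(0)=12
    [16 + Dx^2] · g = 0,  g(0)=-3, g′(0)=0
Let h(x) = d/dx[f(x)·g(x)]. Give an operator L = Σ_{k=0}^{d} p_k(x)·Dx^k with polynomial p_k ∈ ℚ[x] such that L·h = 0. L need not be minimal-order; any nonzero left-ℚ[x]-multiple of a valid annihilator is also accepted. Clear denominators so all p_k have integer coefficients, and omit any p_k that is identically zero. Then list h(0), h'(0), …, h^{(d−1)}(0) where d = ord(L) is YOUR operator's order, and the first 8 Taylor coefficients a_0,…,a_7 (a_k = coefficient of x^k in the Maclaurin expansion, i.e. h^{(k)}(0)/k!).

f: a_k = 0, 12, -24, 64, -192, 3072/5, -2048, 49152/7, …
g: a_k = -3, 0, 24, 0, -32, 0, 256/15, 0, …
f·g: L₀ = L_f ⊗_s L_g, ord ≤ 2·2.
h₀' ⇒ L via d/dx closure of L₀.
L = (-6400 - 45056·x - 172032·x^2 + 196608·x^3 + 2818048·x^4 + 6291456·x^5 + 4194304·x^6) + (-1536 - 8192·x + 20480·x^2 + 245760·x^3 + 655360·x^4 + 524288·x^5)·Dx + (-448 - 2816·x - 3584·x^2 + 73728·x^3 + 401408·x^4 + 786432·x^5 + 524288·x^6)·Dx^2 + (-96 - 512·x + 1280·x^2 + 15360·x^3 + 40960·x^4 + 32768·x^5)·Dx^3 + (-3 + 448·x^2 + 3840·x^3 + 14080·x^4 + 24576·x^5 + 16384·x^6)·Dx^4  (order 4).
h: a_k = -36, 144, 288, 0, -3456, 13824, -285696/5, 1212416/5, …
ICs: h(0) = -36, h′(0) = 144, h′′(0) = 576, h′′′(0) = 0.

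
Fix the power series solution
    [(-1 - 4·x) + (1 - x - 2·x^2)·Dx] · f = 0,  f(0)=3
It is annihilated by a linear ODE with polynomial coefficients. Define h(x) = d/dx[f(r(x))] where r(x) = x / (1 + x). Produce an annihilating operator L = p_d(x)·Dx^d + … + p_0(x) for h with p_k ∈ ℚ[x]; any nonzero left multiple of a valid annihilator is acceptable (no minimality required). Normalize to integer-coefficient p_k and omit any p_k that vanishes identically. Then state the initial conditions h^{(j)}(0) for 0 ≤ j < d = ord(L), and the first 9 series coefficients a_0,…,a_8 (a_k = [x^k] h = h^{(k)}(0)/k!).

L = (4 + 12·x + 36·x^2 + 20·x^3) + (-1 - 7·x - 9·x^2 + 7·x^3 + 10·x^4)·Dx  (order 1).
h: a_k = 3, 12, 0, 48, -60, 216, -420, 1056, -2268, …
ICs: h(0) = 3.

f: a_k = 3, 3, 9, 15, 33, 63, 129, 255, 513, …
Substitute x→r, Dx→(1/r')Dx; clear ⇒ L₀.
Differentiate: ansatz ord ≤ ord L₀ ⇒ L.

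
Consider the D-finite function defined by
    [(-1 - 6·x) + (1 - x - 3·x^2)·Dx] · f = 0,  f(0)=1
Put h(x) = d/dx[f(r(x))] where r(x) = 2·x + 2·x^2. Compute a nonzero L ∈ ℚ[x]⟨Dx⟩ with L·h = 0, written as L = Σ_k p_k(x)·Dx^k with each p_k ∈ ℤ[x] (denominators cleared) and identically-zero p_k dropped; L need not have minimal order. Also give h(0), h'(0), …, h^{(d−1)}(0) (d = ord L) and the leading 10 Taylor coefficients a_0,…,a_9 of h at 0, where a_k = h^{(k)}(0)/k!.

L = (18 + 156·x + 804·x^2 + 2736·x^3 + 4968·x^4 + 4320·x^5 + 1440·x^6) + (-1 - 12·x + 6·x^2 + 268·x^3 + 900·x^4 + 1368·x^5 + 1008·x^6 + 288·x^7)·Dx  (order 1).
h: a_k = 2, 36, 264, 1952, 13320, 86928, 553280, 3445632, 21128832, 127959680, …
ICs: h(0) = 2.

f: a_k = 1, 1, 4, 7, 19, 40, 97, 217, 508, 1159, …
h₀=f(r): pull back L_f along r ⇒ L₀.
h₀' ⇒ L via d/dx closure of L₀.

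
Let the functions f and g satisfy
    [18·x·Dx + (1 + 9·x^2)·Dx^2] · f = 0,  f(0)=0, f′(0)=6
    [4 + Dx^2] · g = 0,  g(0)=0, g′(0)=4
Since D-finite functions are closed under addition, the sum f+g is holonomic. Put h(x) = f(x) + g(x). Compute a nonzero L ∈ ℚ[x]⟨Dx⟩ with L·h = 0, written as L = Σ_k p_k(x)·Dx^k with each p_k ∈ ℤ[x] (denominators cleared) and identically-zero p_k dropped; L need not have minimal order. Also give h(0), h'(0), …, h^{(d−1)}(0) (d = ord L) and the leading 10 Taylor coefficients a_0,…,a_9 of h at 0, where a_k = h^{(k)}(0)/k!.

f: a_k = 0, 6, 0, -18, 0, 486/5, 0, -4374/7, 0, 4374, …
g: a_k = 0, 4, 0, -8/3, 0, 8/15, 0, -16/315, 0, 8/2835, …
f+g: L₀ = lclm(L_f,L_g), ord ≤ 2+2.
L = (-3744·x + 37584·x^3 + 11664·x^5)·Dx + (-28 + 864·x^2 + 10692·x^4 + 5832·x^6)·Dx^2 + (-936·x + 9396·x^3 + 2916·x^5)·Dx^3 + (-7 + 216·x^2 + 2673·x^4 + 1458·x^6)·Dx^4  (order 4).
h: a_k = 0, 10, 0, -62/3, 0, 1466/15, 0, -196846/315, 0, 12400298/2835, …
ICs: h(0) = 0, h′(0) = 10, h′′(0) = 0, h′′′(0) = -124.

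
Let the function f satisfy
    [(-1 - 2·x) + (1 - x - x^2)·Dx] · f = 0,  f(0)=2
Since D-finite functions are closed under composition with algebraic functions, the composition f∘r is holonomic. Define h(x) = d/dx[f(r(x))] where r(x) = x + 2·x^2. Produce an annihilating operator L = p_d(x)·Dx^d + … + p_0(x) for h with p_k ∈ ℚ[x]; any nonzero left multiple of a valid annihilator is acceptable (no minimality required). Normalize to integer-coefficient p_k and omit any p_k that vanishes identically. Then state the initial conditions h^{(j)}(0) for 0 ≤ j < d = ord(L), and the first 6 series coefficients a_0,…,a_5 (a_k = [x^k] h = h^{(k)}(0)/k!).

f: a_k = 2, 2, 4, 6, 10, 16, …
L₀ from L_f via x↦r, Dx↦r'^{-1}Dx.
h₀' ⇒ L via d/dx closure of L₀.
L = (8 + 42·x + 126·x^2 + 208·x^3 + 408·x^4 + 480·x^5 + 320·x^6) + (-1 - 5·x - 3·x^2 + 18·x^3 + 80·x^4 + 120·x^5 + 112·x^6 + 64·x^7)·Dx  (order 1).
h: a_k = 2, 16, 66, 248, 840, 2844, …
ICs: h(0) = 2.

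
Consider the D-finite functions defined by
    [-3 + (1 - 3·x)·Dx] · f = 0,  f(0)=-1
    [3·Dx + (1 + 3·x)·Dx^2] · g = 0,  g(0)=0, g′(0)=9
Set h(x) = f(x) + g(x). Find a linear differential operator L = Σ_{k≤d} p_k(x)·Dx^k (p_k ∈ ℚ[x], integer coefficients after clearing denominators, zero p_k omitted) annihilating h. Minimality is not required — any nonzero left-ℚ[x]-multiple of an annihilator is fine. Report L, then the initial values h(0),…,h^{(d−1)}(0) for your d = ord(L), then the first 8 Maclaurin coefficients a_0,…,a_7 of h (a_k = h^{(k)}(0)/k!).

f: a_k = -1, -3, -9, -27, -81, -243, -729, -2187, …
g: a_k = 0, 9, -27/2, 27, -243/4, 729/5, -729/2, 6561/7, …
Sum ⇒ L₀ = lclm(L_f,L_g) in ℚ(x)⟨Dx⟩.
L = (30 + 18·x)·Dx + (4 + 48·x + 36·x^2)·Dx^2 + (-1 - x + 9·x^2 + 9·x^3)·Dx^3  (order 3).
h: a_k = -1, 6, -45/2, 0, -567/4, -486/5, -2187/2, -8748/7, …
ICs: h(0) = -1, h′(0) = 6, h′′(0) = -45.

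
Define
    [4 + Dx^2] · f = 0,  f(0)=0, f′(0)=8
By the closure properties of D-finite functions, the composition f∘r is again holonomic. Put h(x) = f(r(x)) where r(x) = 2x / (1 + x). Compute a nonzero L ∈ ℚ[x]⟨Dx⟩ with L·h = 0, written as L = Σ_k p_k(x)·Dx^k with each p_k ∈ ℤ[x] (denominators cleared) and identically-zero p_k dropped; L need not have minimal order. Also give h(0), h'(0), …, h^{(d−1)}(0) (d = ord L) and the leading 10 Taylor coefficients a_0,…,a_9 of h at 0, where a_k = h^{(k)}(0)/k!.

f: a_k = 0, 8, 0, -16/3, 0, 16/15, 0, -32/315, 0, 16/2835, …
h₀=f(r): pull back L_f along r ⇒ L₀.
L = 16 + (2 + 6·x + 6·x^2 + 2·x^3)·Dx + (1 + 4·x + 6·x^2 + 4·x^3 + x^4)·Dx^2  (order 2).
h: a_k = 0, 16, -16, -80/3, 112, -3088/15, 240, -39376/315, -10064/45, 481648/567, …
ICs: h(0) = 0, h′(0) = 16.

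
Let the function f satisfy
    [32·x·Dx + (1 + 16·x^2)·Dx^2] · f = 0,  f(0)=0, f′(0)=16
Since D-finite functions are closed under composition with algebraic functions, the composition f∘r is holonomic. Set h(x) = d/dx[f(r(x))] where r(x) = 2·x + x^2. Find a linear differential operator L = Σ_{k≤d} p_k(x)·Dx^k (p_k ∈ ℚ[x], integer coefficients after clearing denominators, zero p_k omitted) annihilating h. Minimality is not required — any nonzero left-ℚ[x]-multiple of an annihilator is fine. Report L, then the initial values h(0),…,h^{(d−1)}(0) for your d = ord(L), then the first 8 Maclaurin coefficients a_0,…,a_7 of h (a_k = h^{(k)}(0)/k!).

L = (-1 + 128·x + 256·x^2 + 192·x^3 + 48·x^4) + (1 + x + 64·x^2 + 128·x^3 + 80·x^4 + 16·x^5)·Dx  (order 1).
h: a_k = 32, 32, -2048, -4096, 128512, 392704, -7929856, -33292288, …
ICs: h(0) = 32.

f: a_k = 0, 16, 0, -256/3, 0, 4096/5, 0, -65536/7, …
Change of var in L_f (x↦r) gives L₀.
h₀' ⇒ L via d/dx closure of L₀.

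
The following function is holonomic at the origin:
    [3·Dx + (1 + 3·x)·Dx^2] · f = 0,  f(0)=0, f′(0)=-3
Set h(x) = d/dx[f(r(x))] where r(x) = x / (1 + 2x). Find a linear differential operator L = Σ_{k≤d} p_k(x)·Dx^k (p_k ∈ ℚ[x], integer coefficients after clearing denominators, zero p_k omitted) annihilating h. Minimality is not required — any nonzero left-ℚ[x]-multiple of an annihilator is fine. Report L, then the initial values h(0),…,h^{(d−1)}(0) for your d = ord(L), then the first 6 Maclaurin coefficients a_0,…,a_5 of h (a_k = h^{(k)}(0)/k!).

L = (7 + 20·x) + (1 + 7·x + 10·x^2)·Dx  (order 1).
h: a_k = -3, 21, -117, 609, -3093, 15561, …
ICs: h(0) = -3.

f: a_k = 0, -3, 9/2, -9, 81/4, -243/5, …
L₀ from L_f via x↦r, Dx↦r'^{-1}Dx.
Derive L from L₀ (diff closure).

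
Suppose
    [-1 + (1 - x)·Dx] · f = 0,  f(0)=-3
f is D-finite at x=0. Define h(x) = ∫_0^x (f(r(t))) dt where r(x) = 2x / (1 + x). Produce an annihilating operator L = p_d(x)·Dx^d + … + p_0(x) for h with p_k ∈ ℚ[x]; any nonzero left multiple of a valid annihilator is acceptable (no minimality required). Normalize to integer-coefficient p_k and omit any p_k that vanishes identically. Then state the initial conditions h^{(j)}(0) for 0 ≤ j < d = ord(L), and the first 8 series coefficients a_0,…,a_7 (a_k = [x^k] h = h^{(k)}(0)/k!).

f: a_k = -3, -3, -3, -3, -3, -3, -3, -3, …
Change of var in L_f (x↦r) gives L₀.
h=∫₀ˣh₀: take L = L₀·Dx.
L = 2·Dx + (-1 + x^2)·Dx^2  (order 2).
h: a_k = 0, -3, -3, -2, -3/2, -6/5, -1, -6/7, …
ICs: h(0) = 0, h′(0) = -3.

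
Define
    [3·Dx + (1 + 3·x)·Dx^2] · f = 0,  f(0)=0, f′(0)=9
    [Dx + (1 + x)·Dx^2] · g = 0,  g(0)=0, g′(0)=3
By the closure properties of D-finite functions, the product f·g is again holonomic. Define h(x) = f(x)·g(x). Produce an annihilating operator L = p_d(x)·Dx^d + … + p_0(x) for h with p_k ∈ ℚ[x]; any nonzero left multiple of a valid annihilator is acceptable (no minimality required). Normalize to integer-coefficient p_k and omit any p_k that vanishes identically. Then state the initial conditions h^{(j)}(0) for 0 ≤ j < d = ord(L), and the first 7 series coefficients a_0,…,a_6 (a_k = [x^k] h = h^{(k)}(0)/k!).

f: a_k = 0, 9, -27/2, 27, -243/4, 729/5, -729/2, …
g: a_k = 0, 3, -3/2, 1, -3/4, 3/5, -1/2, …
Product ⇒ symmetric product L₀, ord ≤ 4.
L = (30 + 72·x + 54·x^2)·Dx + (76 + 354·x + 540·x^2 + 270·x^3)·Dx^2 + (29 + 200·x + 486·x^2 + 504·x^3 + 189·x^4)·Dx^3 + (2 + 19·x + 68·x^2 + 114·x^3 + 90·x^4 + 27·x^5)·Dx^4  (order 4).
h: a_k = 0, 0, 27, -54, 441/4, -243, 11421/20, …
ICs: h(0) = 0, h′(0) = 0, h′′(0) = 54, h′′′(0) = -324.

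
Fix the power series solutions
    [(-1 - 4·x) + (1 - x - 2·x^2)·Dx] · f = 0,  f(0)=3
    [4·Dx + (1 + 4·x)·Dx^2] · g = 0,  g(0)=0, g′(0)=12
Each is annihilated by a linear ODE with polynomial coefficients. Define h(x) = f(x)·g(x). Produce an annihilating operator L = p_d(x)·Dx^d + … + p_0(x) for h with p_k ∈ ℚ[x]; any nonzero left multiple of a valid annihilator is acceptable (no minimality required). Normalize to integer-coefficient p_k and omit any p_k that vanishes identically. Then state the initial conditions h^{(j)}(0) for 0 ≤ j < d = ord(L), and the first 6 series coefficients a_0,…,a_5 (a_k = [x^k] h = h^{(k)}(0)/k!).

L = (8 + 32·x) + (-2 + 20·x + 40·x^2)·Dx + (-1 - 3·x + 6·x^2 + 8·x^3)·Dx^2  (order 2).
h: a_k = 0, 36, -36, 228, -420, 9396/5, …
ICs: h(0) = 0, h′(0) = 36.

f: a_k = 3, 3, 9, 15, 33, 63, …
g: a_k = 0, 12, -24, 64, -192, 3072/5, …
h₀=f·g: eliminate ⇒ L₀, order ≤ 1·2.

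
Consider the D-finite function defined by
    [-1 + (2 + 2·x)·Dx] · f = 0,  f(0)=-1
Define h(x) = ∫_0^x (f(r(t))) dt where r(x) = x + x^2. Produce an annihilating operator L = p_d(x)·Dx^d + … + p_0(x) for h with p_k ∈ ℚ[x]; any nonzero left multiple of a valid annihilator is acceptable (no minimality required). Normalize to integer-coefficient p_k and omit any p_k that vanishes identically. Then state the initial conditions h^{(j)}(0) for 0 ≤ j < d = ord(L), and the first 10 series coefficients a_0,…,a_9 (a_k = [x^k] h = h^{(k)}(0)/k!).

L = (-1 - 2·x)·Dx + (2 + 2·x + 2·x^2)·Dx^2  (order 2).
h: a_k = 0, -1, -1/4, -1/8, 3/64, -3/640, -5/512, 57/7168, -21/16384, -289/98304, …
ICs: h(0) = 0, h′(0) = -1.

f: a_k = -1, -1/2, 1/8, -1/16, 5/128, -7/256, 21/1024, -33/2048, 429/32768, -715/65536, …
Substitute x→r, Dx→(1/r')Dx; clear ⇒ L₀.
∫: right-multiply L₀ by Dx.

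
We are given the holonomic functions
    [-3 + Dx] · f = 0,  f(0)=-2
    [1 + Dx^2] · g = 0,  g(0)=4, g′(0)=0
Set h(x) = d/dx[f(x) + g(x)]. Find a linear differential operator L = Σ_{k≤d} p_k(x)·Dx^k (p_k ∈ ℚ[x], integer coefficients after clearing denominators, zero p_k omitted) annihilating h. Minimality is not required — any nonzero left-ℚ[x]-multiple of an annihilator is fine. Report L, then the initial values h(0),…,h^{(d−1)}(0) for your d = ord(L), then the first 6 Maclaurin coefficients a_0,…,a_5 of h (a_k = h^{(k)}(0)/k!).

f: a_k = -2, -6, -9, -9, -27/4, -81/20, …
g: a_k = 4, 0, -2, 0, 1/6, 0, …
f+g: L₀ = lclm(L_f,L_g), ord ≤ 1+2.
Derive L from L₀ (diff closure).
L = 3 - Dx + 3·Dx^2 - Dx^3  (order 3).
h: a_k = -6, -22, -27, -79/3, -81/4, -731/60, …
ICs: h(0) = -6, h′(0) = -22, h′′(0) = -54.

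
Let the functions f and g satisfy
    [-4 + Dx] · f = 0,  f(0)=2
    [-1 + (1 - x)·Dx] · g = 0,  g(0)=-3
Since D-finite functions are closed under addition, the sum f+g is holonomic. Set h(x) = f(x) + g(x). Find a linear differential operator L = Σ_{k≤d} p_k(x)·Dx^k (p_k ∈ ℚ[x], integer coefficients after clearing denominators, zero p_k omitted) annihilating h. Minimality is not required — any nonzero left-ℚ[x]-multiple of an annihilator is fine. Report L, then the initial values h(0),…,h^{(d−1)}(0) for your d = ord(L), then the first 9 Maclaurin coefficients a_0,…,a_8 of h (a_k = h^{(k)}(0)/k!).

f: a_k = 2, 8, 16, 64/3, 64/3, 256/15, 512/45, 2048/315, 1024/315, …
g: a_k = -3, -3, -3, -3, -3, -3, -3, -3, -3, …
h₀=f+g: left-lcm gives L₀, ord ≤ 2.
L = (-8 + 16·x) + (14 - 32·x + 16·x^2)·Dx + (-3 + 7·x - 4·x^2)·Dx^2  (order 2).
h: a_k = -1, 5, 13, 55/3, 55/3, 211/15, 377/45, 1103/315, 79/315, …
ICs: h(0) = -1, h′(0) = 5.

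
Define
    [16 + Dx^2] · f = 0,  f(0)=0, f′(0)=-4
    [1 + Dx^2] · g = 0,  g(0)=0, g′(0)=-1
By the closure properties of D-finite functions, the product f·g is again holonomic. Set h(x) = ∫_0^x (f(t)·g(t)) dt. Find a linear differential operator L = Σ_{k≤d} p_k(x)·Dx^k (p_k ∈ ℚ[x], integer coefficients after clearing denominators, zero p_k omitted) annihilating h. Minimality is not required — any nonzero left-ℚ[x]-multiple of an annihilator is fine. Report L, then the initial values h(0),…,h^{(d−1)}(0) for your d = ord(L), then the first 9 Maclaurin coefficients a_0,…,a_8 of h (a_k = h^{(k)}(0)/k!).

L = 225·Dx + 34·Dx^3 + Dx^5  (order 5).
h: a_k = 0, 0, 0, 4/3, 0, -34/15, 0, 133/90, 0, …
ICs: h(0) = 0, h′(0) = 0, h′′(0) = 0, h′′′(0) = 8, h′′′′(0) = 0.

f: a_k = 0, -4, 0, 32/3, 0, -128/15, 0, 1024/315, 0, …
g: a_k = 0, -1, 0, 1/6, 0, -1/120, 0, 1/5040, 0, …
f·g: L₀ = L_f ⊗_s L_g, ord ≤ 2·2.
Integrate: L := L₀·Dx.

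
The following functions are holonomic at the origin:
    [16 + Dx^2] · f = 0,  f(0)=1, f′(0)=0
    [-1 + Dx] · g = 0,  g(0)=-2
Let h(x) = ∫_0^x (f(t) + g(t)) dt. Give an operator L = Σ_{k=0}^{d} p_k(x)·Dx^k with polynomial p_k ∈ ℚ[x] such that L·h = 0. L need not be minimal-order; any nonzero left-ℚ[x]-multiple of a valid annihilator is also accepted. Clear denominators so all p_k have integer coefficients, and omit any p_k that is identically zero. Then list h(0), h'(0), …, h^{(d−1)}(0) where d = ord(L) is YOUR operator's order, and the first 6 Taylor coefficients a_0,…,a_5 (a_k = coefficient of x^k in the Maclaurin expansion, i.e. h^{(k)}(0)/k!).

L = -16·Dx + 16·Dx^2 - Dx^3 + Dx^4  (order 4).
h: a_k = 0, -1, -1, -3, -1/12, 127/60, …
ICs: h(0) = 0, h′(0) = -1, h′′(0) = -2, h′′′(0) = -18.

f: a_k = 1, 0, -8, 0, 32/3, 0, …
g: a_k = -2, -2, -1, -1/3, -1/12, -1/60, …
Sum ⇒ L₀ = lclm(L_f,L_g) in ℚ(x)⟨Dx⟩.
h=∫h₀ ⇒ L = L₀·Dx.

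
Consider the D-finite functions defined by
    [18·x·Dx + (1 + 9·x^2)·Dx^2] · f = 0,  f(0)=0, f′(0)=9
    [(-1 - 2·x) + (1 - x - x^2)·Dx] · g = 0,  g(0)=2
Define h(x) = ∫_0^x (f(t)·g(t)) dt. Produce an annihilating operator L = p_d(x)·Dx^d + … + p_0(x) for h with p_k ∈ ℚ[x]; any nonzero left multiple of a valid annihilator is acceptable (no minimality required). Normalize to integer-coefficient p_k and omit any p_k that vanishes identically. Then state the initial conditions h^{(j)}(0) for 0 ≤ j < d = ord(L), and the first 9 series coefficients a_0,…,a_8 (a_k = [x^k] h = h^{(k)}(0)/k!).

f: a_k = 0, 9, 0, -27, 0, 729/5, 0, -6561/7, 0, …
g: a_k = 2, 2, 4, 6, 10, 16, 26, 42, 68, …
Product ⇒ symmetric product L₀, ord ≤ 2.
Integrate: L := L₀·Dx.
L = (2 + 18·x + 54·x^2)·Dx + (2 - 14·x + 36·x^2 + 54·x^3)·Dx^2 + (-1 + x - 8·x^2 + 9·x^3 + 9·x^4)·Dx^3  (order 3).
h: a_k = 0, 0, 9, 6, -9/2, 0, 228/5, 1368/35, -23229/140, …
ICs: h(0) = 0, h′(0) = 0, h′′(0) = 18.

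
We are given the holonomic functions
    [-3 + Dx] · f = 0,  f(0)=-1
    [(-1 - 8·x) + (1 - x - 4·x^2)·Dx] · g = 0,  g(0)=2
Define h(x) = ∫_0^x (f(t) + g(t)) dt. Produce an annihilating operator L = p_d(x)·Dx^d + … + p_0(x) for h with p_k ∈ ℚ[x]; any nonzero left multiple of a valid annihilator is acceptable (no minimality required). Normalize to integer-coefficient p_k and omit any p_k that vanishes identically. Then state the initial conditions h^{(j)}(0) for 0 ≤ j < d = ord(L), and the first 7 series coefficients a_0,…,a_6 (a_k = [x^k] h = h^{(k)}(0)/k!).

L = (21 + 9·x + 396·x^2 + 288·x^3)·Dx + (-1 - 42·x - 159·x^2 + 72·x^3 + 144·x^4)·Dx^2 + (-2 + 13·x + 9·x^2 - 56·x^3 - 48·x^4)·Dx^3  (order 3).
h: a_k = 0, 1, -1/2, 11/6, 27/8, 437/40, 5119/240, …
ICs: h(0) = 0, h′(0) = 1, h′′(0) = -1.

f: a_k = -1, -3, -9/2, -9/2, -27/8, -81/40, -81/80, …
g: a_k = 2, 2, 10, 18, 58, 130, 362, …
Weyl lclm of L_f,L_g ⇒ L₀ (ord ≤ 2).
∫: right-multiply L₀ by Dx.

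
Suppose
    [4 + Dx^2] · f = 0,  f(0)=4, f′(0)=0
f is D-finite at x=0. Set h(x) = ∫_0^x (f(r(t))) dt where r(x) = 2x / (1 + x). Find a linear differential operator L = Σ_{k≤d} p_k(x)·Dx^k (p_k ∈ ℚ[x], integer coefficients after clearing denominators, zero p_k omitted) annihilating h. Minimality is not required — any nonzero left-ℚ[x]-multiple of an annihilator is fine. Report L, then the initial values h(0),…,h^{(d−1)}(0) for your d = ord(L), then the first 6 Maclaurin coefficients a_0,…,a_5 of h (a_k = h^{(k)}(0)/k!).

L = 16·Dx + (2 + 6·x + 6·x^2 + 2·x^3)·Dx^2 + (1 + 4·x + 6·x^2 + 4·x^3 + x^4)·Dx^3  (order 3).
h: a_k = 0, 4, 0, -32/3, 16, -32/3, …
ICs: h(0) = 0, h′(0) = 4, h′′(0) = 0.

f: a_k = 4, 0, -8, 0, 8/3, 0, …
Change of var in L_f (x↦r) gives L₀.
h=∫h₀ ⇒ L = L₀·Dx.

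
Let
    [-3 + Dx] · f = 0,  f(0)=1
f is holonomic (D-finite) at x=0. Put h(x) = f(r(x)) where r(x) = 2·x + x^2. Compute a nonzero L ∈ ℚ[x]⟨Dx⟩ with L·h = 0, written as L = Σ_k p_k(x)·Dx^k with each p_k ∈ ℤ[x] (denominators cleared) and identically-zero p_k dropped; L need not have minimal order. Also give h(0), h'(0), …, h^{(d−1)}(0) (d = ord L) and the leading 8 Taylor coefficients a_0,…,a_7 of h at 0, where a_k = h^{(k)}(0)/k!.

L = (-6 - 6·x) + Dx  (order 1).
h: a_k = 1, 6, 21, 54, 225/2, 999/5, 3123/10, 15363/35, …
ICs: h(0) = 1.

f: a_k = 1, 3, 9/2, 9/2, 27/8, 81/40, 81/80, 243/560, …
L₀ from L_f via x↦r, Dx↦r'^{-1}Dx.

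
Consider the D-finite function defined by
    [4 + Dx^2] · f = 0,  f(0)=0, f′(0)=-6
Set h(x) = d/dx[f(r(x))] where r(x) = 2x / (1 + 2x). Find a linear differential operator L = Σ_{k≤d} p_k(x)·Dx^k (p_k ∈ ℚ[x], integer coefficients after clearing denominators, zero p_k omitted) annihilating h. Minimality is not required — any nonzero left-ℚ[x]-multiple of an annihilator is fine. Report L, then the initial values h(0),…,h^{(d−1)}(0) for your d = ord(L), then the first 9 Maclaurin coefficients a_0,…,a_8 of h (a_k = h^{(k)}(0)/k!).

f: a_k = 0, -6, 0, 4, 0, -4/5, 0, 8/105, 0, …
Change of var in L_f (x↦r) gives L₀.
Derive L from L₀ (diff closure).
L = (40 + 96·x + 96·x^2) + (12 + 72·x + 144·x^2 + 96·x^3)·Dx + (1 + 8·x + 24·x^2 + 32·x^3 + 16·x^4)·Dx^2  (order 2).
h: a_k = -12, 48, -48, -384, 2752, -11520, 565504/15, -1552384/15, 25222144/105, …
ICs: h(0) = -12, h′(0) = 48.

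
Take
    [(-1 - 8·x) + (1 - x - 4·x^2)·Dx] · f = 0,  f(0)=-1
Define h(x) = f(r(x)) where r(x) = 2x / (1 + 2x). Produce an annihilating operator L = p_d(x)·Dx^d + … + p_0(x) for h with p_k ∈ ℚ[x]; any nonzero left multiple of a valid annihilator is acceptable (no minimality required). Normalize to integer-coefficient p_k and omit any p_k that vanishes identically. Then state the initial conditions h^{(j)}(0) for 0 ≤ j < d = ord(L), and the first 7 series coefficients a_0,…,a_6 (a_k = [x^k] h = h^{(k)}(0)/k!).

L = (2 + 36·x) + (-1 - 4·x + 12·x^2 + 32·x^3)·Dx  (order 1).
h: a_k = -1, -2, -16, 0, -256, 512, -5120, …
ICs: h(0) = -1.

f: a_k = -1, -1, -5, -9, -29, -65, -181, …
h₀=f(r): pull back L_f along r ⇒ L₀.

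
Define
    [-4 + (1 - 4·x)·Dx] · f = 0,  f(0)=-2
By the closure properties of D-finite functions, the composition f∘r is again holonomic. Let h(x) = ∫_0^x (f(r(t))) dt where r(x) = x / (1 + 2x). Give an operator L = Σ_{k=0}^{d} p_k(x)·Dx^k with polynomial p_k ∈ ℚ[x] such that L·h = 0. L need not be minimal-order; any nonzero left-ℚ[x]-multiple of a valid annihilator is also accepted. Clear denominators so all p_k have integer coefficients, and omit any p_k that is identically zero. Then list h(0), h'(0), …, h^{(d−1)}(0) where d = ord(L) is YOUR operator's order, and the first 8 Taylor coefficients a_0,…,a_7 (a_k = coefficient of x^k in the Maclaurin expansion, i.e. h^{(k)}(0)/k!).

L = 4·Dx + (-1 + 4·x^2)·Dx^2  (order 2).
h: a_k = 0, -2, -4, -16/3, -8, -64/5, -64/3, -256/7, …
ICs: h(0) = 0, h′(0) = -2.

f: a_k = -2, -8, -32, -128, -512, -2048, -8192, -32768, …
f∘r: x↦r, Dx↦Dx/r' in L_f ⇒ L₀.
h=∫h₀ ⇒ L = L₀·Dx.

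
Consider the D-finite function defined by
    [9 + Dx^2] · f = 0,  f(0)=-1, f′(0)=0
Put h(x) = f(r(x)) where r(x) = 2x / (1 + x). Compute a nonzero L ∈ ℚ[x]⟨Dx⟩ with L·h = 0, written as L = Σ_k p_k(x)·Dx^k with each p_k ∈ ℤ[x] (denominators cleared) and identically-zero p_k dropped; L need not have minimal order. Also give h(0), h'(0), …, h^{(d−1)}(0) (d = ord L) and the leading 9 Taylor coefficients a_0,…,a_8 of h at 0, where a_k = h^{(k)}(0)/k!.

L = 36 + (2 + 6·x + 6·x^2 + 2·x^3)·Dx + (1 + 4·x + 6·x^2 + 4·x^3 + x^4)·Dx^2  (order 2).
h: a_k = -1, 0, 18, -36, 0, 144, -1926/5, 2916/5, -3114/7, …
ICs: h(0) = -1, h′(0) = 0.

f: a_k = -1, 0, 9/2, 0, -27/8, 0, 81/80, 0, -729/4480, …
f∘r: x↦r, Dx↦Dx/r' in L_f ⇒ L₀.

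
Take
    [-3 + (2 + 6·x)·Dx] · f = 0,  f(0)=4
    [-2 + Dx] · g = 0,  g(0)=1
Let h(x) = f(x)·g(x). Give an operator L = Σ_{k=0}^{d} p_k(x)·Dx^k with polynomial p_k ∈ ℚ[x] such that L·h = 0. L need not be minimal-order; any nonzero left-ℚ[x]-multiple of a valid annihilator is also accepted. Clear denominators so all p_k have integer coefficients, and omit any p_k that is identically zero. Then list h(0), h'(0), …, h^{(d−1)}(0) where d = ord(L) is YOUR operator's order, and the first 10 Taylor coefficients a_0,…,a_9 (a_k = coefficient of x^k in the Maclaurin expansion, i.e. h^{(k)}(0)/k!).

f: a_k = 4, 6, -9/2, 27/4, -405/32, 1701/64, -15309/256, 72171/512, -2814669/8192, 14073345/16384, …
g: a_k = 1, 2, 2, 4/3, 2/3, 4/15, 4/45, 8/315, 2/315, 4/2835, …
h₀=f·g: eliminate ⇒ L₀, order ≤ 1·1.
L = (-7 - 12·x) + (2 + 6·x)·Dx  (order 1).
h: a_k = 4, 14, 31/2, 181/12, 241/96, 13279/960, -276497/11520, 9930589/161280, -56288873/368640, 18061579639/46448640, …
ICs: h(0) = 4.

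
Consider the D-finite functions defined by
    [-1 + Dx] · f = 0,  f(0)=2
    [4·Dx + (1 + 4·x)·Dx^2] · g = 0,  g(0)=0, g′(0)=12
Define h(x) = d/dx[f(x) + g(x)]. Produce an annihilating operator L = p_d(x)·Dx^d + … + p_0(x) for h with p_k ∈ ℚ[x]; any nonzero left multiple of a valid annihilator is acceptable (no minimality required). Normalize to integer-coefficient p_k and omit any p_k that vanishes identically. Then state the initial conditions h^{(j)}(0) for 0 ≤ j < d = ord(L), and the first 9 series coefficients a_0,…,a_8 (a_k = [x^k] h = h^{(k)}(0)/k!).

f: a_k = 2, 2, 1, 1/3, 1/12, 1/60, 1/360, 1/2520, 1/20160, …
g: a_k = 0, 12, -24, 64, -192, 3072/5, -2048, 49152/7, -24576, …
f+g: L₀ = lclm(L_f,L_g), ord ≤ 1+2.
h₀' ⇒ L via d/dx closure of L₀.
L = (-36 - 16·x) + (31 - 8·x - 16·x^2)·Dx + (5 + 24·x + 16·x^2)·Dx^2  (order 2).
h: a_k = 14, -46, 193, -2303/3, 36865/12, -737279/60, 17694721/360, -495452159/2520, 15854469121/20160, …
ICs: h(0) = 14, h′(0) = -46.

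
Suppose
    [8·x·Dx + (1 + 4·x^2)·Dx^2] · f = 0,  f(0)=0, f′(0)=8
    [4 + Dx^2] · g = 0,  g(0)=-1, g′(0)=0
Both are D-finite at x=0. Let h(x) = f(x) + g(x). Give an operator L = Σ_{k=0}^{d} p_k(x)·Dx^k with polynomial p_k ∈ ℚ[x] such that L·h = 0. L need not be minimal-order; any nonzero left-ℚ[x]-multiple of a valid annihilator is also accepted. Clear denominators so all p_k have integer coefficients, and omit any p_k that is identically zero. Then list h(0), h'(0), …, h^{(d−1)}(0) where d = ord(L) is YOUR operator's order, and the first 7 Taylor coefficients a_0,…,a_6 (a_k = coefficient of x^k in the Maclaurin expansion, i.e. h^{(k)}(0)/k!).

L = (-352·x + 1792·x^3 + 512·x^5)·Dx + (-4 + 112·x^2 + 576·x^4 + 256·x^6)·Dx^2 + (-88·x + 448·x^3 + 128·x^5)·Dx^3 + (-1 + 28·x^2 + 144·x^4 + 64·x^6)·Dx^4  (order 4).
h: a_k = -1, 8, 2, -32/3, -2/3, 128/5, 4/45, …
ICs: h(0) = -1, h′(0) = 8, h′′(0) = 4, h′′′(0) = -64.

f: a_k = 0, 8, 0, -32/3, 0, 128/5, 0, …
g: a_k = -1, 0, 2, 0, -2/3, 0, 4/45, …
h₀=f+g: left-lcm gives L₀, ord ≤ 4.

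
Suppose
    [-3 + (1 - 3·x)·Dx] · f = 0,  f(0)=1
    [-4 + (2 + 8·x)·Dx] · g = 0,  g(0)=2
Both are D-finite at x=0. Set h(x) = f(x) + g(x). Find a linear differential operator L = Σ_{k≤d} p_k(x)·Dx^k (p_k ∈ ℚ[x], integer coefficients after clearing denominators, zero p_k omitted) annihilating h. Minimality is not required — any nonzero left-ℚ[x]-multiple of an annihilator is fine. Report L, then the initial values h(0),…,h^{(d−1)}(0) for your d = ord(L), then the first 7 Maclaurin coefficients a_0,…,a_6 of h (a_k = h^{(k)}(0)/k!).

f: a_k = 1, 3, 9, 27, 81, 243, 729, …
g: a_k = 2, 4, -4, 8, -20, 56, -168, …
h₀=f+g: left-lcm gives L₀, ord ≤ 2.
L = (-48 - 108·x) + (22 + 120·x + 324·x^2)·Dx + (-1 - 19·x - 6·x^2 + 216·x^3)·Dx^2  (order 2).
h: a_k = 3, 7, 5, 35, 61, 299, 561, …
ICs: h(0) = 3, h′(0) = 7.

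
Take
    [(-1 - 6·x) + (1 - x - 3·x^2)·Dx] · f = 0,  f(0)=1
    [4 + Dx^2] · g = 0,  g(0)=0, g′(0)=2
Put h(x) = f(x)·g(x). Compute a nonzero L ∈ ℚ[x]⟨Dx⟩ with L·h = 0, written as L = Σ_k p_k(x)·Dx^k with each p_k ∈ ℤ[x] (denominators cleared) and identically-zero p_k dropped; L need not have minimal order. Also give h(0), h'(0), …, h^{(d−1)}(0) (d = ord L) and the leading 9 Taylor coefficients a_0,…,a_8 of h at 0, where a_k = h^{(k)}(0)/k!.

f: a_k = 1, 1, 4, 7, 19, 40, 97, 217, 508, …
g: a_k = 0, 2, 0, -4/3, 0, 4/15, 0, -8/315, 0, …
Sym-product of L_f,L_g gives L₀ (≤ ord 2).
L = (2 + 4·x + 12·x^2) + (2 + 12·x)·Dx + (-1 + x + 3·x^2)·Dx^2  (order 2).
h: a_k = 0, 2, 2, 20/3, 38/3, 494/15, 1064/15, 53458/315, 24098/63, …
ICs: h(0) = 0, h′(0) = 2.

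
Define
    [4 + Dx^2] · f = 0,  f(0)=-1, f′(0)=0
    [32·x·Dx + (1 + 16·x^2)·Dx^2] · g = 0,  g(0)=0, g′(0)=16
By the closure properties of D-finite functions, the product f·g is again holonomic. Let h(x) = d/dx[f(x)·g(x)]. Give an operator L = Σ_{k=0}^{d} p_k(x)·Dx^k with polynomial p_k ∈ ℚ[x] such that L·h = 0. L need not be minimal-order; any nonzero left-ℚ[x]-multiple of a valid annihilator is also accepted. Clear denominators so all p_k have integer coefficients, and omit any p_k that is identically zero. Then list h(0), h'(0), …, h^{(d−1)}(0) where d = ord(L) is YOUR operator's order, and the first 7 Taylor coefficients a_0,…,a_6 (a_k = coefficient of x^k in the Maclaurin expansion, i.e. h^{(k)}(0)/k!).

f: a_k = -1, 0, 2, 0, -2/3, 0, 4/45, …
g: a_k = 0, 16, 0, -256/3, 0, 4096/5, 0, …
h₀=f·g: eliminate ⇒ L₀, order ≤ 2·2.
h₀' ⇒ L via d/dx closure of L₀.
L = (62288 + 2213376·x^2 + 73428992·x^4 + 58982400·x^6 + 3145728·x^8 - 167772160·x^10 + 268435456·x^12) + (35072·x + 2871296·x^3 + 39976960·x^5 + 52428800·x^7 + 83886080·x^9 + 268435456·x^11)·Dx + (15912 + 579328·x^2 + 18954240·x^4 + 19529728·x^6 + 9961472·x^8 - 16777216·x^10 + 134217728·x^12)·Dx^2 + (8768·x + 717824·x^3 + 9994240·x^5 + 13107200·x^7 + 20971520·x^9 + 67108864·x^11)·Dx^3 + (85 + 6496·x^2 + 149248·x^4 + 1196032·x^6 + 2293760·x^8 + 6291456·x^10 + 16777216·x^12)·Dx^4  (order 4).
h: a_k = -16, 0, 352, 0, -15008/3, 0, 3483584/45, …
ICs: h(0) = -16, h′(0) = 0, h′′(0) = 704, h′′′(0) = 0.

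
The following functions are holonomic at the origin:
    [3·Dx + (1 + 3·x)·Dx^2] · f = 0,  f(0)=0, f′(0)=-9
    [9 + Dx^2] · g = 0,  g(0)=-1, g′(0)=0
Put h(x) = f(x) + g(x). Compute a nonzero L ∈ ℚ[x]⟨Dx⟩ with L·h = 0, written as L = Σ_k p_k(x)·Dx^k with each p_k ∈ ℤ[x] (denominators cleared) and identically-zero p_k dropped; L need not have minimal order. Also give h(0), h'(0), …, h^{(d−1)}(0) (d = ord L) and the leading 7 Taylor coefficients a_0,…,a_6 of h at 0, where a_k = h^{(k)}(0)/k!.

L = (63 + 54·x + 81·x^2)·Dx + (9 + 45·x + 81·x^2 + 81·x^3)·Dx^2 + (7 + 6·x + 9·x^2)·Dx^3 + (1 + 5·x + 9·x^2 + 9·x^3)·Dx^4  (order 4).
h: a_k = -1, -9, 18, -27, 459/8, -729/5, 29241/80, …
ICs: h(0) = -1, h′(0) = -9, h′′(0) = 36, h′′′(0) = -162.

f: a_k = 0, -9, 27/2, -27, 243/4, -729/5, 729/2, …
g: a_k = -1, 0, 9/2, 0, -27/8, 0, 81/80, …
f+g: L₀ = lclm(L_f,L_g), ord ≤ 2+2.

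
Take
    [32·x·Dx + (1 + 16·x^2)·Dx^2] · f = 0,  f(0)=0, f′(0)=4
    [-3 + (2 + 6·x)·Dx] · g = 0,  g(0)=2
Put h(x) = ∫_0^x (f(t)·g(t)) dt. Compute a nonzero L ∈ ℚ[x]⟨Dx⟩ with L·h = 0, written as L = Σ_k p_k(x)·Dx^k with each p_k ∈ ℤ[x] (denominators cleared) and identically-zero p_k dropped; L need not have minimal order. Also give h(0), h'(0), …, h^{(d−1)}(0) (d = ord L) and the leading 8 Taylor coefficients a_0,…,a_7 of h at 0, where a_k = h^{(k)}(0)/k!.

f: a_k = 0, 4, 0, -64/3, 0, 1024/5, 0, -16384/7, …
g: a_k = 2, 3, -9/4, 27/8, -405/64, 1701/128, -15309/512, 72171/1024, …
L₀ := L_f ⊗_s L_g (sym. prod.), ord ≤ 2.
∫: right-multiply L₀ by Dx.
L = (27 - 192·x - 144·x^2)·Dx + (-12 + 92·x + 576·x^2 + 576·x^3)·Dx^2 + (4 + 24·x + 100·x^2 + 384·x^3 + 576·x^4)·Dx^3  (order 3).
h: a_k = 0, 0, 4, 4, -155/12, -101/10, 34583/480, 95289/1120, …
ICs: h(0) = 0, h′(0) = 0, h′′(0) = 8.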